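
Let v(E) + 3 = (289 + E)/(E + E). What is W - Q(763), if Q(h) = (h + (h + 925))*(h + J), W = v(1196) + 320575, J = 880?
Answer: -8865757547/2392 ≈ -3.7064e+6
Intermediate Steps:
v(E) = -3 + (289 + E)/(2*E) (v(E) = -3 + (289 + E)/(E + E) = -3 + (289 + E)/((2*E)) = -3 + (289 + E)*(1/(2*E)) = -3 + (289 + E)/(2*E))
W = 766809709/2392 (W = (½)*(289 - 5*1196)/1196 + 320575 = (½)*(1/1196)*(289 - 5980) + 320575 = (½)*(1/1196)*(-5691) + 320575 = -5691/2392 + 320575 = 766809709/2392 ≈ 3.2057e+5)
Q(h) = (880 + h)*(925 + 2*h) (Q(h) = (h + (h + 925))*(h + 880) = (h + (925 + h))*(880 + h) = (925 + 2*h)*(880 + h) = (880 + h)*(925 + 2*h))
W - Q(763) = 766809709/2392 - (814000 + 2*763² + 2685*763) = 766809709/2392 - (814000 + 2*582169 + 2048655) = 766809709/2392 - (814000 + 1164338 + 2048655) = 766809709/2392 - 1*4026993 = 766809709/2392 - 4026993 = -8865757547/2392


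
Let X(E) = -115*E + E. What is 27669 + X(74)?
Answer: 19233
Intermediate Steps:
X(E) = -114*E
27669 + X(74) = 27669 - 114*74 = 27669 - 8436 = 19233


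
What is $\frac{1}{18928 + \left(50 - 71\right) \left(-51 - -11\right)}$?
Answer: $\frac{1}{19768} \approx 5.0587 \cdot 10^{-5}$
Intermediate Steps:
$\frac{1}{18928 + \left(50 - 71\right) \left(-51 - -11\right)} = \frac{1}{18928 - 21 \left(-51 + 11\right)} = \frac{1}{18928 - -840} = \frac{1}{18928 + 840} = \frac{1}{19768}$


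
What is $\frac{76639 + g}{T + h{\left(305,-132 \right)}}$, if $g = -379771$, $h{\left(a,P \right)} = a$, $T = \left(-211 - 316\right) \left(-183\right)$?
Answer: $- \frac{151566}{48373} \approx -3.1333$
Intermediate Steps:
$T = 96441$ ($T = \left(-527\right) \left(-183\right) = 96441$)
$\frac{76639 + g}{T + h{\left(305,-132 \right)}} = \frac{76639 - 379771}{96441 + 305} = - \frac{303132}{96746} = \left(-303132\right) \frac{1}{96746} = - \frac{151566}{48373}$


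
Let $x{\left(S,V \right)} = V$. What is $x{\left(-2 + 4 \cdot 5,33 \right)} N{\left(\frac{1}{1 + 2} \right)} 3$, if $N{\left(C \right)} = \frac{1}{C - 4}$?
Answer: $-27$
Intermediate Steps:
$N{\left(C \right)} = \frac{1}{-4 + C}$
$x{\left(-2 + 4 \cdot 5,33 \right)} N{\left(\frac{1}{1 + 2} \right)} 3 = 33 \frac{1}{-4 + \frac{1}{1 + 2}} \cdot 3 = 33 \frac{1}{-4 + \frac{1}{3}} \cdot 3 = 33 \frac{1}{- \frac{11}{3}} \cdot 3 = 33 \left(\left(- \frac{3}{11}\right) 3\right) = 33 \left(- \frac{9}{11}\right) = -27$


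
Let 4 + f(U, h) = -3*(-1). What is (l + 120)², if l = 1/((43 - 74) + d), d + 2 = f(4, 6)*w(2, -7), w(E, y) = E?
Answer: 17631601/1225 ≈ 14393.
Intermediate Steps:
f(U, h) = -1 (f(U, h) = -4 - 3*(-1) = -4 + 3 = -1)
d = -4 (d = -2 - 1*2 = -2 - 2 = -4)
l = -1/35 (l = 1/((43 - 74) - 4) = 1/(-31 - 4) = 1/(-35) = -1/35 ≈ -0.028571)
(l + 120)² = (-1/35 + 120)² = (4199/35)² = 17631601/1225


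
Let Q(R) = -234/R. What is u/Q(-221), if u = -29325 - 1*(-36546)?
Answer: 40919/6 ≈ 6819.8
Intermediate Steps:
u = 7221 (u = -29325 + 36546 = 7221)
u/Q(-221) = 7221/((-234/(-221))) = 7221/((-234*(-1/221))) = 7221/(18/17) = 7221*(17/18) = 40919/6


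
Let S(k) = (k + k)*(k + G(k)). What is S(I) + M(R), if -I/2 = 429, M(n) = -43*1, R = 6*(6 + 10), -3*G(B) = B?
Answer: 981509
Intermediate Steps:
G(B) = -B/3
R = 96 (R = 6*16 = 96)
M(n) = -43
I = -858 (I = -2*429 = -858)
S(k) = 4*k²/3 (S(k) = (k + k)*(k - k/3) = (2*k)*(2*k/3) = 4*k²/3)
S(I) + M(R) = (4/3)*(-858)² - 43 = (4/3)*736164 - 43 = 981552 - 43 = 981509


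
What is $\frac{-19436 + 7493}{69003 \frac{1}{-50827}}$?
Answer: $\frac{67447429}{7667} \approx 8797.1$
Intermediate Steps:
$\frac{-19436 + 7493}{69003 \frac{1}{-50827}} = - \frac{11943}{69003 \left(- \frac{1}{50827}\right)} = - \frac{11943}{- \frac{69003}{50827}} = \left(-11943\right) \left(- \frac{50827}{69003}\right) = \frac{67447429}{7667}$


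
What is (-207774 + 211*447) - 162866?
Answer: -276323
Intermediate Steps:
(-207774 + 211*447) - 162866 = (-207774 + 94317) - 162866 = -113457 - 162866 = -276323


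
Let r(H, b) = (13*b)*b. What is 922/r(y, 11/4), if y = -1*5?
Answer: 14752/1573 ≈ 9.3783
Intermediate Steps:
y = -5
r(H, b) = 13*b**2
922/r(y, 11/4) = 922/((13*(11/4)**2)) = 922/((13*(121/16))) = 922/(1573/16) = 922*(16/1573) = 14752/1573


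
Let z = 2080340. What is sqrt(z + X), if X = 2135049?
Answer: sqrt(4215389) ≈ 2053.1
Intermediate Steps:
sqrt(z + X) = sqrt(2080340 + 2135049) = sqrt(4215389)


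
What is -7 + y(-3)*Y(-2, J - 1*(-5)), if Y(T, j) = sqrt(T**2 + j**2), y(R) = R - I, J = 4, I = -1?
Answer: -7 - 2*sqrt(85) ≈ -25.439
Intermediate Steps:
y(R) = 1 + R (y(R) = R - 1*(-1) = R + 1 = 1 + R)
-7 + y(-3)*Y(-2, J - 1*(-5)) = -7 + (1 - 3)*sqrt((-2)**2 + (4 - 1*(-5))**2) = -7 - 2*sqrt(4 + (4 + 5)**2) = -7 - 2*sqrt(4 + 9**2) = -7 - 2*sqrt(4 + 81) = -7 - 2*sqrt(85)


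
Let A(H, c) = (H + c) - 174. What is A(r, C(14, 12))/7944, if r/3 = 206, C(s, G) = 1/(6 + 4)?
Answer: 4441/79440 ≈ 0.055904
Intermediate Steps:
C(s, G) = ⅒ (C(s, G) = 1/10 = ⅒)
r = 618 (r = 3*206 = 618)
A(H, c) = -174 + H + c
A(r, C(14, 12))/7944 = (-174 + 618 + ⅒)/7944 = (4441/10)*(1/7944) = 4441/79440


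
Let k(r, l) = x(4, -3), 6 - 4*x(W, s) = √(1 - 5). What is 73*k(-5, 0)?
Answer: 219/2 - 73*I/2 ≈ 109.5 - 36.5*I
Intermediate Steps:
x(W, s) = 3/2 - I/2 (x(W, s) = 3/2 - √(1 - 5)/4 = 3/2 - I/2)
k(r, l) = 3/2 - I/2
73*k(-5, 0) = 73*(3/2 - I/2) = 219/2 - 73*I/2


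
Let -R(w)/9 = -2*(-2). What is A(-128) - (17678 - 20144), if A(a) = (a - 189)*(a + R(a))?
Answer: 54454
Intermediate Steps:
R(w) = -36 (R(w) = -(-18)*(-2) = -9*4 = -36)
A(a) = (-189 + a)*(-36 + a) (A(a) = (a - 189)*(a - 36) = (-189 + a)*(-36 + a))
A(-128) - (17678 - 20144) = (6804 + (-128)**2 - 225*(-128)) - (17678 - 20144) = (6804 + 16384 + 28800) - 1*(-2466) = 51988 + 2466 = 54454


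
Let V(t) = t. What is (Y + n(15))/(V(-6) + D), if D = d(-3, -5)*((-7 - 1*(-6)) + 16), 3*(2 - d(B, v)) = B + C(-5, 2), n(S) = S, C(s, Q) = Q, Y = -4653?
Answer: -4638/29 ≈ -159.93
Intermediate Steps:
d(B, v) = 4/3 - B/3 (d(B, v) = 2 - (B + 2)/3 = 2 - (2 + B)/3 = 2 + (-⅔ - B/3) = 4/3 - B/3)
D = 35 (D = (4/3 - ⅓*(-3))*((-7 - 1*(-6)) + 16) = (4/3 + 1)*((-7 + 6) + 16) = 7*(-1 + 16)/3 = (7/3)*15 = 35)
(Y + n(15))/(V(-6) + D) = (-4653 + 15)/(-6 + 35) = -4638/29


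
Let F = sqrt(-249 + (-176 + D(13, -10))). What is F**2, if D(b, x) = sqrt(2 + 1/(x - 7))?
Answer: -425 + sqrt(561)/17 ≈ -423.61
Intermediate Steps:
D(b, x) = sqrt(2 + 1/(-7 + x))
F = sqrt(-425 + sqrt(561)/17) (F = sqrt(-249 + (-176 + sqrt((-13 + 2*(-10))/(-7 - 10)))) = sqrt(-249 + (-176 + sqrt((-13 - 20)/(-17)))) = sqrt(-249 + (-176 + sqrt(-1/17*(-33)))) = sqrt(-249 + (-176 + sqrt(33/17))) = sqrt(-249 + (-176 + sqrt(561)/17)) = sqrt(-425 + sqrt(561)/17) ≈ 20.582*I)
F**2 = (sqrt(-122825 + 17*sqrt(561))/17)**2 = -425 + sqrt(561)/17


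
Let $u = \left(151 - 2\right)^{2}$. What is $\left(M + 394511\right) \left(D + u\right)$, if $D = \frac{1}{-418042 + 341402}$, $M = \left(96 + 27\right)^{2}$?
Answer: $\frac{17424904187999}{1916} \approx 9.0944 \cdot 10^{9}$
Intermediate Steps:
$M = 15129$ ($M = 123^{2} = 15129$)
$D = - \frac{1}{76640}$ ($D = \frac{1}{-76640} = - \frac{1}{76640} \approx -1.3048 \cdot 10^{-5}$)
$u = 22201$ ($u = 149^{2} = 22201$)
$\left(M + 394511\right) \left(D + u\right) = \left(15129 + 394511\right) \left(- \frac{1}{76640} + 22201\right) = 409640 \cdot \frac{1701484639}{76640} = \frac{17424904187999}{1916}$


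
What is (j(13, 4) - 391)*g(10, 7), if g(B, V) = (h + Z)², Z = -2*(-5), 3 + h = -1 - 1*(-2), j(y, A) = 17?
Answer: -23936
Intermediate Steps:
h = -2 (h = -3 + (-1 - 1*(-2)) = -3 + (-1 + 2) = -3 + 1 = -2)
Z = 10
g(B, V) = 64 (g(B, V) = (-2 + 10)² = 8² = 64)
(j(13, 4) - 391)*g(10, 7) = (17 - 391)*64 = -374*64 = -23936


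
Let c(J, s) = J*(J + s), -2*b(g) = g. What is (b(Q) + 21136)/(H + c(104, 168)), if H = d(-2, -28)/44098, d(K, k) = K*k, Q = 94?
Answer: 464991361/623722140 ≈ 0.74551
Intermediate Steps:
b(g) = -g/2
H = 28/22049 (H = -2*(-28)/44098 = 56*(1/44098) = 28/22049 ≈ 0.0012699)
(b(Q) + 21136)/(H + c(104, 168)) = (-1/2*94 + 21136)/(28/22049 + 104*(104 + 168)) = (-47 + 21136)/(28/22049 + 104*272) = 21089/(28/22049 + 28288) = 21089/(623722140/22049) = 21089*(22049/623722140) = 464991361/623722140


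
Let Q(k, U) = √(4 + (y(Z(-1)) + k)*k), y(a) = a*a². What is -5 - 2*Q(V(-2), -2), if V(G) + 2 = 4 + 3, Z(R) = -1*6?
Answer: -5 - 2*I*√1051 ≈ -5.0 - 64.838*I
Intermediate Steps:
Z(R) = -6
y(a) = a³
V(G) = 5 (V(G) = -2 + (4 + 3) = -2 + 7 = 5)
Q(k, U) = √(4 + k*(-216 + k)) (Q(k, U) = √(4 + ((-6)³ + k)*k) = √(4 + (-216 + k)*k) = √(4 + k*(-216 + k)))
-5 - 2*Q(V(-2), -2) = -5 - 2*√(4 + 5² - 216*5) = -5 - 2*√(4 + 25 - 1080) = -5 - 2*I*√1051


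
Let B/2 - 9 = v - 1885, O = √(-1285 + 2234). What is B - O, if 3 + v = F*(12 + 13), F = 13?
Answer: -3108 - √949 ≈ -3138.8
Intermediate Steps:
v = 322 (v = -3 + 13*(12 + 13) = -3 + 13*25 = -3 + 325 = 322)
O = √949 ≈ 30.806
B = -3108 (B = 18 + 2*(322 - 1885) = 18 + 2*(-1563) = 18 - 3126 = -3108)
B - O = -3108 - √949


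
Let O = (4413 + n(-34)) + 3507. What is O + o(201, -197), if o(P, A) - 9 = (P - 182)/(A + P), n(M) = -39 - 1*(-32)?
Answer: 31707/4 ≈ 7926.8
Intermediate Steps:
n(M) = -7 (n(M) = -39 + 32 = -7)
o(P, A) = 9 + (-182 + P)/(A + P) (o(P, A) = 9 + (P - 182)/(A + P) = 9 + (-182 + P)/(A + P))
O = 7913 (O = (4413 - 7) + 3507 = 4406 + 3507 = 7913)
O + o(201, -197) = 7913 + (-182 + 9*(-197) + 10*201)/(-197 + 201) = 7913 + (-182 - 1773 + 2010)/4 = 7913 + (¼)*55 = 7913 + 55/4 = 31707/4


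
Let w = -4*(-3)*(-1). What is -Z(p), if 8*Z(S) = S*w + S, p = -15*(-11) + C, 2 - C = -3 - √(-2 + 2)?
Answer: 935/4 ≈ 233.75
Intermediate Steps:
C = 5 (C = 2 - (-3 - √(-2 + 2)) = 2 - (-3 - √0) = 2 - (-3 - 1*0) = 2 - (-3 + 0) = 2 - 1*(-3) = 2 + 3 = 5)
w = -12 (w = 12*(-1) = -12)
p = 170 (p = -15*(-11) + 5 = 165 + 5 = 170)
Z(S) = -11*S/8 (Z(S) = (S*(-12) + S)/8 = (-12*S + S)/8 = (-11*S)/8 = -11*S/8)
-Z(p) = -(-11)*170/8 = -1*(-935/4) = 935/4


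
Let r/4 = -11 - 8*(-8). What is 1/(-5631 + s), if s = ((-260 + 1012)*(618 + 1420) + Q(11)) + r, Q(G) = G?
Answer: 1/1527168 ≈ 6.5481e-7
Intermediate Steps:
r = 212 (r = 4*(-11 - 8*(-8)) = 4*(-11 + 64) = 4*53 = 212)
s = 1532799 (s = ((-260 + 1012)*(618 + 1420) + 11) + 212 = (752*2038 + 11) + 212 = (1532576 + 11) + 212 = 1532587 + 212 = 1532799)
1/(-5631 + s) = 1/(-5631 + 1532799) = 1/1527168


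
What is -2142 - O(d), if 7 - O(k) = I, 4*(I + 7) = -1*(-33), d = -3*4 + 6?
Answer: -8591/4 ≈ -2147.8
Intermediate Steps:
d = -6 (d = -12 + 6 = -6)
I = 5/4 (I = -7 + (-1*(-33))/4 = -7 + (¼)*33 = -7 + 33/4 = 5/4 ≈ 1.2500)
O(k) = 23/4 (O(k) = 7 - 1*5/4 = 7 - 5/4 = 23/4)
-2142 - O(d) = -2142 - 1*23/4 = -2142 - 23/4 = -8591/4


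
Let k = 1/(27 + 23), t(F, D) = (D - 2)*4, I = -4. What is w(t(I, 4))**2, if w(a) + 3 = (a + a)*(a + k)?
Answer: 9815689/625 ≈ 15705.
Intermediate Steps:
t(F, D) = -8 + 4*D (t(F, D) = (-2 + D)*4 = -8 + 4*D)
k = 1/50 ≈ 0.020000
w(a) = -3 + 2*a*(1/50 + a) (w(a) = -3 + (a + a)*(a + 1/50) = -3 + (2*a)*(1/50 + a) = -3 + 2*a*(1/50 + a))
w(t(I, 4))**2 = (-3 + 2*(-8 + 4*4)**2 + (-8 + 4*4)/25)**2 = (-3 + 2*(-8 + 16)**2 + (-8 + 16)/25)**2 = (-3 + 2*8**2 + (1/25)*8)**2 = (-3 + 2*64 + 8/25)**2 = (-3 + 128 + 8/25)**2 = (3133/25)**2 = 9815689/625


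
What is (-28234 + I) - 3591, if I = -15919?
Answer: -47744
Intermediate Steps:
(-28234 + I) - 3591 = (-28234 - 15919) - 3591 = -44153 - 3591 = -47744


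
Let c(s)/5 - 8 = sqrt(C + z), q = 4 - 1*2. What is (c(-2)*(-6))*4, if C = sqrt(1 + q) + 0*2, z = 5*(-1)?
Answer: -960 - 120*I*sqrt(5 - sqrt(3)) ≈ -960.0 - 216.93*I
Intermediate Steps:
q = 2 (q = 4 - 2 = 2)
z = -5
C = sqrt(3) (C = sqrt(1 + 2) + 0*2 = sqrt(3) + 0 = sqrt(3) ≈ 1.7320)
c(s) = 40 + 5*sqrt(-5 + sqrt(3)) (c(s) = 40 + 5*sqrt(sqrt(3) - 5) = 40 + 5*sqrt(-5 + sqrt(3)))
(c(-2)*(-6))*4 = ((40 + 5*sqrt(-5 + sqrt(3)))*(-6))*4 = (-240 - 30*sqrt(-5 + sqrt(3)))*4 = -960 - 120*sqrt(-5 + sqrt(3))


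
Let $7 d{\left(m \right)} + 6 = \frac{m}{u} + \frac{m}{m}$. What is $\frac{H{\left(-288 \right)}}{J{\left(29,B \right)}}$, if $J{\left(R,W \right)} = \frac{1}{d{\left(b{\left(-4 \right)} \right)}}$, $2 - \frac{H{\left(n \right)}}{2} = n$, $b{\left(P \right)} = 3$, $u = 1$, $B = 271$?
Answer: $- \frac{1160}{7} \approx -165.71$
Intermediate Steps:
$H{\left(n \right)} = 4 - 2 n$
$d{\left(m \right)} = - \frac{5}{7} + \frac{m}{7}$ ($d{\left(m \right)} = - \frac{6}{7} + \frac{\frac{m}{1} + \frac{m}{m}}{7} = - \frac{6}{7} + \frac{m 1 + 1}{7} = - \frac{6}{7} + \frac{m + 1}{7} = - \frac{6}{7} + \frac{1 + m}{7} = - \frac{6}{7} + \left(\frac{1}{7} + \frac{m}{7}\right) = - \frac{5}{7} + \frac{m}{7}$)
$J{\left(R,W \right)} = - \frac{7}{2}$ ($J{\left(R,W \right)} = \frac{1}{- \frac{5}{7} + \frac{1}{7} \cdot 3} = \frac{1}{- \frac{5}{7} + \frac{3}{7}} = \frac{1}{- \frac{2}{7}} = - \frac{7}{2}$)
$\frac{H{\left(-288 \right)}}{J{\left(29,B \right)}} = \frac{4 - -576}{- \frac{7}{2}} = \left(4 + 576\right) \left(- \frac{2}{7}\right) = 580 \left(- \frac{2}{7}\right) = - \frac{1160}{7}$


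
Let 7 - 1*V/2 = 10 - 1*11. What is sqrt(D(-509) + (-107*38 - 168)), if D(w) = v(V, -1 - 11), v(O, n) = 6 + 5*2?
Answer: I*sqrt(4218) ≈ 64.946*I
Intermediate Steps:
V = 16 (V = 14 - 2*(10 - 1*11) = 14 - 2*(10 - 11) = 14 - 2*(-1) = 14 + 2 = 16)
v(O, n) = 16 (v(O, n) = 6 + 10 = 16)
D(w) = 16
sqrt(D(-509) + (-107*38 - 168)) = sqrt(16 + (-107*38 - 168)) = sqrt(16 + (-4066 - 168)) = sqrt(16 - 4234) = sqrt(-4218) = I*sqrt(4218)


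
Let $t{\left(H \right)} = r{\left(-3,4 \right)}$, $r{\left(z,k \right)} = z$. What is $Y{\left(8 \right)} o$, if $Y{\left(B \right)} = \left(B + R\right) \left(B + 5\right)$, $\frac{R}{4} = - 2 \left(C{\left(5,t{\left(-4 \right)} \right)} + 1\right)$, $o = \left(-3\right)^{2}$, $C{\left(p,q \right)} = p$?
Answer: $-4680$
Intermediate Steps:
$t{\left(H \right)} = -3$
$o = 9$
$R = -48$ ($R = 4 \left(- 2 \left(5 + 1\right)\right) = 4 \left(\left(-2\right) 6\right) = 4 \left(-12\right) = -48$)
$Y{\left(B \right)} = \left(-48 + B\right) \left(5 + B\right)$ ($Y{\left(B \right)} = \left(B - 48\right) \left(B + 5\right) = \left(-48 + B\right) \left(5 + B\right)$)
$Y{\left(8 \right)} o = \left(-240 + 8^{2} - 344\right) 9 = \left(-240 + 64 - 344\right) 9 = \left(-520\right) 9 = -4680$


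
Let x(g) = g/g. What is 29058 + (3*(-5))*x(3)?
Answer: 29043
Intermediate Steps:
x(g) = 1
29058 + (3*(-5))*x(3) = 29058 + (3*(-5))*1 = 29058 - 15*1 = 29058 - 15 = 29043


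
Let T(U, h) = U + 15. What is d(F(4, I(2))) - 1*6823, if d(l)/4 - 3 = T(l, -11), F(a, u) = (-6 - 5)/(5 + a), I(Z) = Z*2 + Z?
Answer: -60803/9 ≈ -6755.9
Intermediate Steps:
T(U, h) = 15 + U
I(Z) = 3*Z (I(Z) = 2*Z + Z = 3*Z)
F(a, u) = -11/(5 + a)
d(l) = 72 + 4*l (d(l) = 12 + 4*(15 + l) = 12 + (60 + 4*l) = 72 + 4*l)
d(F(4, I(2))) - 1*6823 = (72 + 4*(-11/(5 + 4))) - 1*6823 = (72 + 4*(-11/9)) - 6823 = (72 - 44/9) - 6823 = 604/9 - 6823 = -60803/9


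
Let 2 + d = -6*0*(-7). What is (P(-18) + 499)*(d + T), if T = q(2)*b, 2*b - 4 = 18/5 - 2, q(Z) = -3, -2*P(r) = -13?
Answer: -26286/5 ≈ -5257.2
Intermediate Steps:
P(r) = 13/2 (P(r) = -½*(-13) = 13/2)
b = 14/5 (b = 2 + (18/5 - 2)/2 = 2 + (½)*(8/5) = 2 + ⅘ = 14/5 ≈ 2.8000)
d = -2 (d = -2 - 6*0*(-7) = -2 + 0*(-7) = -2 + 0 = -2)
T = -42/5 (T = -3*14/5 = -42/5 ≈ -8.4000)
(P(-18) + 499)*(d + T) = (13/2 + 499)*(-2 - 42/5) = (1011/2)*(-52/5) = -26286/5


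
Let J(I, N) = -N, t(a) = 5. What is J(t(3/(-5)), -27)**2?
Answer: 729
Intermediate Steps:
J(t(3/(-5)), -27)**2 = (-1*(-27))**2 = 27**2 = 729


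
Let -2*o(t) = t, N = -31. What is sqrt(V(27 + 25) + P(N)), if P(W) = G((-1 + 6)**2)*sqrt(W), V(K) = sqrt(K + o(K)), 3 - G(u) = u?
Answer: sqrt(sqrt(26) - 22*I*sqrt(31)) ≈ 7.9905 - 7.6648*I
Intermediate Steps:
o(t) = -t/2
G(u) = 3 - u
V(K) = sqrt(2)*sqrt(K)/2 (V(K) = sqrt(K - K/2) = sqrt(K/2) = sqrt(2)*sqrt(K)/2)
P(W) = -22*sqrt(W) (P(W) = (3 - (-1 + 6)**2)*sqrt(W) = (3 - 1*5**2)*sqrt(W) = (3 - 1*25)*sqrt(W) = (3 - 25)*sqrt(W) = -22*sqrt(W))
sqrt(V(27 + 25) + P(N)) = sqrt(sqrt(2)*sqrt(27 + 25)/2 - 22*I*sqrt(31)) = sqrt(sqrt(2)*sqrt(52)/2 - 22*I*sqrt(31)) = sqrt(sqrt(2)*(2*sqrt(13))/2 - 22*I*sqrt(31)) = sqrt(sqrt(26) - 22*I*sqrt(31))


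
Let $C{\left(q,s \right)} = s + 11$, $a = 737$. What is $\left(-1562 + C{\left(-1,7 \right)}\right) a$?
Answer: $-1137928$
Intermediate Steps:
$C{\left(q,s \right)} = 11 + s$
$\left(-1562 + C{\left(-1,7 \right)}\right) a = \left(-1562 + \left(11 + 7\right)\right) 737 = \left(-1562 + 18\right) 737 = \left(-1544\right) 737 = -1137928$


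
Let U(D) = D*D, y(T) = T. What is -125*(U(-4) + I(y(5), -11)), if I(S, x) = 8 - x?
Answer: -4375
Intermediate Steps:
U(D) = D**2
-125*(U(-4) + I(y(5), -11)) = -125*((-4)**2 + (8 - 1*(-11))) = -125*(16 + (8 + 11)) = -125*(16 + 19) = -125*35 = -4375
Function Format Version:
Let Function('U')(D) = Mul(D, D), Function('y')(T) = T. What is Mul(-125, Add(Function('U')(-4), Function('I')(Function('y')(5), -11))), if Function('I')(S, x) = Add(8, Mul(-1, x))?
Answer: -4375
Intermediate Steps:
Function('U')(D) = Pow(D, 2)
Mul(-125, Add(Function('U')(-4), Function('I')(Function('y')(5), -11))) = Mul(-125, Add(Pow(-4, 2), Add(8, Mul(-1, -11)))) = Mul(-125, Add(16, Add(8, 11))) = Mul(-125, Add(16, 19)) = Mul(-125, 35) = -4375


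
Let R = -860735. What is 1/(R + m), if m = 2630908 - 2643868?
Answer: -1/873695 ≈ -1.1446e-6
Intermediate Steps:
m = -12960
1/(R + m) = 1/(-860735 - 12960) = 1/(-873695) = -1/873695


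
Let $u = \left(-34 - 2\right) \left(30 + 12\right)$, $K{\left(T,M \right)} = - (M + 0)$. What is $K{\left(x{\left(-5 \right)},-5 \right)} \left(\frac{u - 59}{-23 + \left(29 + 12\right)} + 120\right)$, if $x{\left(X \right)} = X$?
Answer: $\frac{2945}{18} \approx 163.61$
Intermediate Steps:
$K{\left(T,M \right)} = - M$
$u = -1512$ ($u = \left(-36\right) 42 = -1512$)
$K{\left(x{\left(-5 \right)},-5 \right)} \left(\frac{u - 59}{-23 + \left(29 + 12\right)} + 120\right) = \left(-1\right) \left(-5\right) \left(\frac{-1512 - 59}{-23 + \left(29 + 12\right)} + 120\right) = 5 \left(- \frac{1571}{-23 + 41} + 120\right) = 5 \left(- \frac{1571}{18} + 120\right) = 5 \cdot \frac{589}{18} = \frac{2945}{18}$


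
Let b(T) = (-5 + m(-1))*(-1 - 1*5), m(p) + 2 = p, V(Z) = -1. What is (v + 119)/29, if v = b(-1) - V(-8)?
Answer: 168/29 ≈ 5.7931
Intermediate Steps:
m(p) = -2 + p
b(T) = 48 (b(T) = (-5 + (-2 - 1))*(-1 - 1*5) = (-5 - 3)*(-1 - 5) = -8*(-6) = 48)
v = 49 (v = 48 - 1*(-1) = 48 + 1 = 49)
(v + 119)/29 = (49 + 119)/29 = (1/29)*168 = 168/29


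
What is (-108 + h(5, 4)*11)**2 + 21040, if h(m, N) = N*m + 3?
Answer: 42065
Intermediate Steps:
h(m, N) = 3 + N*m
(-108 + h(5, 4)*11)**2 + 21040 = (-108 + (3 + 4*5)*11)**2 + 21040 = (-108 + (3 + 20)*11)**2 + 21040 = (-108 + 23*11)**2 + 21040 = (-108 + 253)**2 + 21040 = 145**2 + 21040 = 21025 + 21040 = 42065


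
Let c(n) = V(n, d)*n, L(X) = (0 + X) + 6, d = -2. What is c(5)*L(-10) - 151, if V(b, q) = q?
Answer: -111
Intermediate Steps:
L(X) = 6 + X (L(X) = X + 6 = 6 + X)
c(n) = -2*n
c(5)*L(-10) - 151 = (-2*5)*(6 - 10) - 151 = -10*(-4) - 151 = 40 - 151 = -111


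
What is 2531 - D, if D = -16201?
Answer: 18732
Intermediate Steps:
2531 - D = 2531 - 1*(-16201) = 2531 + 16201 = 18732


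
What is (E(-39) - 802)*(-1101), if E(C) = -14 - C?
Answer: 855477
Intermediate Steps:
(E(-39) - 802)*(-1101) = ((-14 - 1*(-39)) - 802)*(-1101) = ((-14 + 39) - 802)*(-1101) = (25 - 802)*(-1101) = -777*(-1101) = 855477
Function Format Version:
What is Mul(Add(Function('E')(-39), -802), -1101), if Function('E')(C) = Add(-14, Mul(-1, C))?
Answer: 855477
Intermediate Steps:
Mul(Add(Function('E')(-39), -802), -1101) = Mul(Add(Add(-14, Mul(-1, -39)), -802), -1101) = Mul(Add(Add(-14, 39), -802), -1101) = Mul(Add(25, -802), -1101) = Mul(-777, -1101) = 855477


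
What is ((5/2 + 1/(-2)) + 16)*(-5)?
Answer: -90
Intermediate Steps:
((5/2 + 1/(-2)) + 16)*(-5) = ((5*(½) + 1*(-½)) + 16)*(-5) = ((5/2 - ½) + 16)*(-5) = (2 + 16)*(-5) = 18*(-5) = -90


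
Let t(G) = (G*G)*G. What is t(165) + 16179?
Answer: 4508304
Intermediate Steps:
t(G) = G³ (t(G) = G²*G = G³)
t(165) + 16179 = 165³ + 16179 = 4492125 + 16179 = 4508304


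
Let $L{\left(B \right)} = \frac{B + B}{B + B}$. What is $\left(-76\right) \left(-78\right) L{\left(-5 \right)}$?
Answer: $5928$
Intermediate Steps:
$L{\left(B \right)} = 1$ ($L{\left(B \right)} = \frac{2 B}{2 B} = 2 B \frac{1}{2 B} = 1$)
$\left(-76\right) \left(-78\right) L{\left(-5 \right)} = \left(-76\right) \left(-78\right) 1 = 5928 \cdot 1 = 5928$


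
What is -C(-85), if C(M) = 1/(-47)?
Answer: 1/47 ≈ 0.021277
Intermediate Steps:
C(M) = -1/47
-C(-85) = -1*(-1/47) = 1/47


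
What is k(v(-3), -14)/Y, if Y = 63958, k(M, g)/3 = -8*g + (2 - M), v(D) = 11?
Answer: 309/63958 ≈ 0.0048313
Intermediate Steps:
k(M, g) = 6 - 24*g - 3*M (k(M, g) = 3*(-8*g + (2 - M)) = 3*(2 - M - 8*g) = 6 - 24*g - 3*M)
k(v(-3), -14)/Y = (6 - 24*(-14) - 3*11)/63958 = (6 + 336 - 33)*(1/63958) = 309*(1/63958) = 309/63958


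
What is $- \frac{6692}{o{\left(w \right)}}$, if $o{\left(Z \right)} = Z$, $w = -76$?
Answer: $\frac{1673}{19} \approx 88.053$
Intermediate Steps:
$- \frac{6692}{o{\left(w \right)}} = - \frac{6692}{-76} = \left(-6692\right) \left(- \frac{1}{76}\right) = \frac{1673}{19}$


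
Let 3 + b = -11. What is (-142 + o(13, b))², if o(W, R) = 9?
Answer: 17689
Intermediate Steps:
b = -14 (b = -3 - 11 = -14)
(-142 + o(13, b))² = (-142 + 9)² = (-133)² = 17689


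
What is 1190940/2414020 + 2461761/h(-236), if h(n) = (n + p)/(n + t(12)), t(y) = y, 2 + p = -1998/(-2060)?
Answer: 68555466514306047/29468062841 ≈ 2.3264e+6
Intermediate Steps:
p = -1061/1030 (p = -2 - 1998/(-2060) = -2 - 1998*(-1/2060) = -2 + 999/1030 = -1061/1030 ≈ -1.0301)
h(n) = (-1061/1030 + n)/(12 + n) (h(n) = (n - 1061/1030)/(n + 12) = (-1061/1030 + n)/(12 + n))
1190940/2414020 + 2461761/h(-236) = 1190940/2414020 + 2461761/(((-1061/1030 - 236)/(12 - 236))) = 1190940*(1/2414020) + 2461761/((-244141/1030/(-224))) = 59547/120701 + 2461761/((-1/224*(-244141/1030))) = 59547/120701 + 2461761/(244141/230720) = 59547/120701 + 2461761*(230720/244141) = 59547/120701 + 567977497920/244141 = 68555466514306047/29468062841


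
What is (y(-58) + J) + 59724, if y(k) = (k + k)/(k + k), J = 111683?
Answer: 171408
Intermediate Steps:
y(k) = 1 (y(k) = (2*k)/((2*k)) = (2*k)*(1/(2*k)) = 1)
(y(-58) + J) + 59724 = (1 + 111683) + 59724 = 111684 + 59724 = 171408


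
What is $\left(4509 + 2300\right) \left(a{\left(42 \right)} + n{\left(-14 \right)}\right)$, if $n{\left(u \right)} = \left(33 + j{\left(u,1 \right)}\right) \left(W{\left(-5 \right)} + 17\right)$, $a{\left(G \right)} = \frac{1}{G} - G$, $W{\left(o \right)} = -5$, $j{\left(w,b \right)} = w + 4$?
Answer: $\frac{66925661}{42} \approx 1.5935 \cdot 10^{6}$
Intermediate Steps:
$j{\left(w,b \right)} = 4 + w$
$n{\left(u \right)} = 444 + 12 u$ ($n{\left(u \right)} = \left(33 + \left(4 + u\right)\right) \left(-5 + 17\right) = \left(37 + u\right) 12 = 444 + 12 u$)
$\left(4509 + 2300\right) \left(a{\left(42 \right)} + n{\left(-14 \right)}\right) = \left(4509 + 2300\right) \left(\left(\frac{1}{42} - 42\right) + \left(444 + 12 \left(-14\right)\right)\right) = 6809 \left(\left(\frac{1}{42} - 42\right) + \left(444 - 168\right)\right) = 6809 \left(- \frac{1763}{42} + 276\right) = 6809 \cdot \frac{9829}{42} = \frac{66925661}{42}$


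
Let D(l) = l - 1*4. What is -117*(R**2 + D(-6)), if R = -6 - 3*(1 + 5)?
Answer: -66222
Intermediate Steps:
R = -24 (R = -6 - 3*6 = -6 - 1*18 = -6 - 18 = -24)
D(l) = -4 + l (D(l) = l - 4 = -4 + l)
-117*(R**2 + D(-6)) = -117*((-24)**2 + (-4 - 6)) = -117*(576 - 10) = -117*566 = -66222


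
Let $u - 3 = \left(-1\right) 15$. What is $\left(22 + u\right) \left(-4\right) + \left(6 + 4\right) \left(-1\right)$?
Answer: $-50$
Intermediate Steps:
$u = -12$ ($u = 3 - 15 = -12$)
$\left(22 + u\right) \left(-4\right) + \left(6 + 4\right) \left(-1\right) = \left(22 - 12\right) \left(-4\right) + \left(6 + 4\right) \left(-1\right) = 10 \left(-4\right) + 10 \left(-1\right) = -40 - 10 = -50$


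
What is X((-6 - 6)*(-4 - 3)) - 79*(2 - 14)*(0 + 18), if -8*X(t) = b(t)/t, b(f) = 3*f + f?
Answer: 34127/2 ≈ 17064.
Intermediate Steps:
b(f) = 4*f
X(t) = -½ (X(t) = -4*t/(8*t) = -⅛*4 = -½)
X((-6 - 6)*(-4 - 3)) - 79*(2 - 14)*(0 + 18) = -½ - 79*(2 - 14)*(0 + 18) = -½ - (-948)*18 = -½ - 79*(-216) = -½ + 17064 = 34127/2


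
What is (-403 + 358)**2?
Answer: 2025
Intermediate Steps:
(-403 + 358)**2 = (-45)**2 = 2025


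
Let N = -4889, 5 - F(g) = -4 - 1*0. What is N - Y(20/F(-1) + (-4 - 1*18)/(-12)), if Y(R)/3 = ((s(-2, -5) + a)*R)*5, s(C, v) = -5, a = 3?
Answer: -14302/3 ≈ -4767.3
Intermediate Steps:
F(g) = 9 (F(g) = 5 - (-4 - 1*0) = 5 - (-4 + 0) = 5 - 1*(-4) = 5 + 4 = 9)
Y(R) = -30*R (Y(R) = 3*(((-5 + 3)*R)*5) = 3*(-2*R*5) = 3*(-10*R) = -30*R)
N - Y(20/F(-1) + (-4 - 1*18)/(-12)) = -4889 - (-30)*(20/9 + (-4 - 1*18)/(-12)) = -4889 - (-30)*(20*(⅑) + (-4 - 18)*(-1/12)) = -4889 - (-30)*(20/9 - 22*(-1/12)) = -4889 - (-30)*(20/9 + 11/6) = -4889 - (-30)*73/18 = -4889 - 1*(-365/3) = -4889 + 365/3 = -14302/3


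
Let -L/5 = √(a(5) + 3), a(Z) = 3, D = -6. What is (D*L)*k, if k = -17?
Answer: -510*√6 ≈ -1249.2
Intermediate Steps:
L = -5*√6 (L = -5*√(3 + 3) = -5*√6 ≈ -12.247)
(D*L)*k = -(-30)*√6*(-17) = (30*√6)*(-17) = -510*√6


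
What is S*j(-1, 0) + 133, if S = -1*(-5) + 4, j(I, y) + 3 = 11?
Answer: 205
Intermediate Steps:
j(I, y) = 8 (j(I, y) = -3 + 11 = 8)
S = 9 (S = 5 + 4 = 9)
S*j(-1, 0) + 133 = 9*8 + 133 = 72 + 133 = 205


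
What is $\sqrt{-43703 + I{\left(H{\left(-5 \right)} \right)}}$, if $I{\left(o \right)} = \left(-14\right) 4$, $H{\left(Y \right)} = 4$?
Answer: $i \sqrt{43759} \approx 209.19 i$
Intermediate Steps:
$I{\left(o \right)} = -56$
$\sqrt{-43703 + I{\left(H{\left(-5 \right)} \right)}} = \sqrt{-43703 - 56} = \sqrt{-43759} = i \sqrt{43759}$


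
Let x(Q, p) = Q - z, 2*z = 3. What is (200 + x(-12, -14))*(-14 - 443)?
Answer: -170461/2 ≈ -85231.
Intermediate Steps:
z = 3/2 (z = (1/2)*3 = 3/2 ≈ 1.5000)
x(Q, p) = -3/2 + Q (x(Q, p) = Q - 1*3/2 = Q - 3/2 = -3/2 + Q)
(200 + x(-12, -14))*(-14 - 443) = (200 + (-3/2 - 12))*(-14 - 443) = (200 - 27/2)*(-457) = (373/2)*(-457) = -170461/2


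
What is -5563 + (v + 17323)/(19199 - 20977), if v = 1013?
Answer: -4954675/889 ≈ -5573.3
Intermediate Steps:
-5563 + (v + 17323)/(19199 - 20977) = -5563 + (1013 + 17323)/(19199 - 20977) = -5563 + 18336/(-1778) = -5563 + 18336*(-1/1778) = -5563 - 9168/889 = -4954675/889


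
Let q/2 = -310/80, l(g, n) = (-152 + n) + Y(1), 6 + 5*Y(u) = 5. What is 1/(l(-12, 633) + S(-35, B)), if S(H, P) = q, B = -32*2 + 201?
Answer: 20/9461 ≈ 0.0021139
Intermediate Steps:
Y(u) = -⅕ (Y(u) = -6/5 + (⅕)*5 = -6/5 + 1 = -⅕)
l(g, n) = -761/5 + n (l(g, n) = (-152 + n) - ⅕ = -761/5 + n)
B = 137 (B = -64 + 201 = 137)
q = -31/4 (q = 2*(-310/80) = 2*(-310*1/80) = 2*(-31/8) = -31/4 ≈ -7.7500)
S(H, P) = -31/4
1/(l(-12, 633) + S(-35, B)) = 1/((-761/5 + 633) - 31/4) = 1/(2404/5 - 31/4) = 1/(9461/20) = 20/9461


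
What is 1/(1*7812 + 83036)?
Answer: 1/90848 ≈ 1.1007e-5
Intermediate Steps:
1/(1*7812 + 83036) = 1/(7812 + 83036) = 1/90848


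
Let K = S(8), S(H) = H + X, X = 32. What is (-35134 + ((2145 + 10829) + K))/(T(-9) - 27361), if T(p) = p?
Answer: 316/391 ≈ 0.80818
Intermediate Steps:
S(H) = 32 + H (S(H) = H + 32 = 32 + H)
K = 40 (K = 32 + 8 = 40)
(-35134 + ((2145 + 10829) + K))/(T(-9) - 27361) = (-35134 + ((2145 + 10829) + 40))/(-9 - 27361) = (-35134 + (12974 + 40))/(-27370) = (-35134 + 13014)*(-1/27370) = -22120*(-1/27370) = 316/391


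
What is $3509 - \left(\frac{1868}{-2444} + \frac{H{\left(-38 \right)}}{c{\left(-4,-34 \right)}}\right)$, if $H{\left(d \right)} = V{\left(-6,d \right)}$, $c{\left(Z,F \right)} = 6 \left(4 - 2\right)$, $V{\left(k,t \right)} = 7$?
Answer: $\frac{25729315}{7332} \approx 3509.2$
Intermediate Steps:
$c{\left(Z,F \right)} = 12$ ($c{\left(Z,F \right)} = 6 \cdot 2 = 12$)
$H{\left(d \right)} = 7$
$3509 - \left(\frac{1868}{-2444} + \frac{H{\left(-38 \right)}}{c{\left(-4,-34 \right)}}\right) = 3509 - \left(\frac{1868}{-2444} + \frac{7}{12}\right) = 3509 - \left(1868 \left(- \frac{1}{2444}\right) + 7 \cdot \frac{1}{12}\right) = 3509 - \left(- \frac{467}{611} + \frac{7}{12}\right) = 3509 - - \frac{1327}{7332} = 3509 + \frac{1327}{7332} = \frac{25729315}{7332}$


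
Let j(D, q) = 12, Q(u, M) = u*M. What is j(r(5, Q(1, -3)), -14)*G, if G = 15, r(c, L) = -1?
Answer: 180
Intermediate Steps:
Q(u, M) = M*u
j(r(5, Q(1, -3)), -14)*G = 12*15 = 180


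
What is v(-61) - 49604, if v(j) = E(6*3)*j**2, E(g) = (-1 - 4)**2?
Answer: 43421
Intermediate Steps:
E(g) = 25 (E(g) = (-5)**2 = 25)
v(j) = 25*j**2
v(-61) - 49604 = 25*(-61)**2 - 49604 = 25*3721 - 49604 = 93025 - 49604 = 43421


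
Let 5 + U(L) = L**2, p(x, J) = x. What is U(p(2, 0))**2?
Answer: 1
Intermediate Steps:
U(L) = -5 + L**2
U(p(2, 0))**2 = (-5 + 2**2)**2 = (-5 + 4)**2 = (-1)**2 = 1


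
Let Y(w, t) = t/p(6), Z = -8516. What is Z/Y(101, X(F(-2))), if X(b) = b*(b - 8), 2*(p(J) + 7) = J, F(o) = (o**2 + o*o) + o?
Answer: -8516/3 ≈ -2838.7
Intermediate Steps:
F(o) = o + 2*o**2 (F(o) = (o**2 + o**2) + o = 2*o**2 + o = o + 2*o**2)
p(J) = -7 + J/2
X(b) = b*(-8 + b)
Y(w, t) = -t/4 (Y(w, t) = t/(-7 + (1/2)*6) = t/(-7 + 3) = t/(-4) = t*(-1/4) = -t/4)
Z/Y(101, X(F(-2))) = -8516*2/((1 + 2*(-2))*(-8 - 2*(1 + 2*(-2)))) = -8516*2/((1 - 4)*(-8 - 2*(1 - 4))) = -8516*(-2/(3*(-8 - 2*(-3)))) = -8516*(-2/(3*(-8 + 6))) = -8516/((-3*(-2)/2)) = -8516/((-1/4*(-12))) = -8516/3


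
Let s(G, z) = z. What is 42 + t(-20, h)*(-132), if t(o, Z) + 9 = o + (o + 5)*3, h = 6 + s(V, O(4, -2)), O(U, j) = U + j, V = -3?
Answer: 9810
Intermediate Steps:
h = 8 (h = 6 + (4 - 2) = 6 + 2 = 8)
t(o, Z) = 6 + 4*o (t(o, Z) = -9 + (o + (o + 5)*3) = -9 + (o + (5 + o)*3) = -9 + (o + (15 + 3*o)) = -9 + (15 + 4*o) = 6 + 4*o)
42 + t(-20, h)*(-132) = 42 + (6 + 4*(-20))*(-132) = 42 + (6 - 80)*(-132) = 42 - 74*(-132) = 42 + 9768 = 9810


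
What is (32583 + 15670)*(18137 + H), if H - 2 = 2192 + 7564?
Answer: 1346017435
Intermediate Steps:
H = 9758 (H = 2 + (2192 + 7564) = 2 + 9756 = 9758)
(32583 + 15670)*(18137 + H) = (32583 + 15670)*(18137 + 9758) = 48253*27895 = 1346017435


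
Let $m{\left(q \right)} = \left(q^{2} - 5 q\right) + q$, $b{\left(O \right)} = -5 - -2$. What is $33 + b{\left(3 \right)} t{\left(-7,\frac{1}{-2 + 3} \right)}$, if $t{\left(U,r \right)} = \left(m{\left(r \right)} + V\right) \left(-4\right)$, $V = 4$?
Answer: $45$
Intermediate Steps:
$b{\left(O \right)} = -3$ ($b{\left(O \right)} = -5 + 2 = -3$)
$m{\left(q \right)} = q^{2} - 4 q$
$t{\left(U,r \right)} = -16 - 4 r \left(-4 + r\right)$ ($t{\left(U,r \right)} = \left(r \left(-4 + r\right) + 4\right) \left(-4\right) = \left(4 + r \left(-4 + r\right)\right) \left(-4\right) = -16 - 4 r \left(-4 + r\right)$)
$33 + b{\left(3 \right)} t{\left(-7,\frac{1}{-2 + 3} \right)} = 33 - 3 \left(-16 - \frac{4 \left(-4 + \frac{1}{-2 + 3}\right)}{-2 + 3}\right) = 33 - 3 \left(-16 - \frac{4 \left(-4 + 1^{-1}\right)}{1}\right) = 33 - 3 \left(-16 - 4 \left(-4 + 1\right)\right) = 33 - 3 \left(-16 - 4 \left(-3\right)\right) = 33 - 3 \left(-16 + 12\right) = 33 - -12 = 33 + 12 = 45$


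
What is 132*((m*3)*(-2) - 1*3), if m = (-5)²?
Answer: -20196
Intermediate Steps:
m = 25
132*((m*3)*(-2) - 1*3) = 132*((25*3)*(-2) - 1*3) = 132*(75*(-2) - 3) = 132*(-150 - 3) = 132*(-153) = -20196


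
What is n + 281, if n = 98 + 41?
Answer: 420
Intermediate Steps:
n = 139
n + 281 = 139 + 281 = 420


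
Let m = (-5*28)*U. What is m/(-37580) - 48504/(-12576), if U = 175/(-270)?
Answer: 102467203/26584092 ≈ 3.8545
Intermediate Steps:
U = -35/54 (U = 175*(-1/270) = -35/54 ≈ -0.64815)
m = 2450/27 (m = -5*28*(-35/54) = -140*(-35/54) = 2450/27 ≈ 90.741)
m/(-37580) - 48504/(-12576) = (2450/27)/(-37580) - 48504/(-12576) = (2450/27)*(-1/37580) - 48504*(-1/12576) = -245/101466 + 2021/524 = 102467203/26584092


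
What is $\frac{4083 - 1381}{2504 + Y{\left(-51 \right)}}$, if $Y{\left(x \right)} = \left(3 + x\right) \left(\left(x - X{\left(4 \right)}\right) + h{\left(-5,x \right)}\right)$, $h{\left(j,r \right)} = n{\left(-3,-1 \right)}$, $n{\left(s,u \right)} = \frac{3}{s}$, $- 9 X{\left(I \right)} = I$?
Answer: $\frac{4053}{7468} \approx 0.54272$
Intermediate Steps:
$X{\left(I \right)} = - \frac{I}{9}$
$h{\left(j,r \right)} = -1$ ($h{\left(j,r \right)} = \frac{3}{-3} = 3 \left(- \frac{1}{3}\right) = -1$)
$Y{\left(x \right)} = \left(3 + x\right) \left(- \frac{5}{9} + x\right)$ ($Y{\left(x \right)} = \left(3 + x\right) \left(\left(x - \left(- \frac{1}{9}\right) 4\right) - 1\right) = \left(3 + x\right) \left(\left(x - - \frac{4}{9}\right) - 1\right) = \left(3 + x\right) \left(\left(x + \frac{4}{9}\right) - 1\right) = \left(3 + x\right) \left(\left(\frac{4}{9} + x\right) - 1\right) = \left(3 + x\right) \left(- \frac{5}{9} + x\right)$)
$\frac{4083 - 1381}{2504 + Y{\left(-51 \right)}} = \frac{4083 - 1381}{2504 + \left(- \frac{5}{3} + \left(-51\right)^{2} + \frac{22}{9} \left(-51\right)\right)} = \frac{2702}{2504 - - \frac{7424}{3}} = \frac{2702}{2504 + \frac{7424}{3}} = \frac{2702}{\frac{14936}{3}} = 2702 \cdot \frac{3}{14936} = \frac{4053}{7468}$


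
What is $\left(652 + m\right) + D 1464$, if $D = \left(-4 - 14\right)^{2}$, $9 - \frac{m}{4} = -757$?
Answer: $478052$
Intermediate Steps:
$m = 3064$ ($m = 36 - -3028 = 36 + 3028 = 3064$)
$D = 324$ ($D = \left(-18\right)^{2} = 324$)
$\left(652 + m\right) + D 1464 = \left(652 + 3064\right) + 324 \cdot 1464 = 3716 + 474336 = 478052$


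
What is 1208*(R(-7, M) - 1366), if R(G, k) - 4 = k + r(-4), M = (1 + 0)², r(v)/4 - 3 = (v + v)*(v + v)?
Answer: -1320344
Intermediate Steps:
r(v) = 12 + 16*v² (r(v) = 12 + 4*((v + v)*(v + v)) = 12 + 4*((2*v)*(2*v)) = 12 + 4*(4*v²) = 12 + 16*v²)
M = 1 (M = 1² = 1)
R(G, k) = 272 + k (R(G, k) = 4 + (k + (12 + 16*(-4)²)) = 4 + (k + (12 + 16*16)) = 4 + (k + (12 + 256)) = 4 + (k + 268) = 4 + (268 + k) = 272 + k)
1208*(R(-7, M) - 1366) = 1208*((272 + 1) - 1366) = 1208*(273 - 1366) = 1208*(-1093) = -1320344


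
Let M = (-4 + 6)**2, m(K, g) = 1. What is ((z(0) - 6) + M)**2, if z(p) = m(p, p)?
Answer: 1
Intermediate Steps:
z(p) = 1
M = 4 (M = 2**2 = 4)
((z(0) - 6) + M)**2 = ((1 - 6) + 4)**2 = (-5 + 4)**2 = (-1)**2 = 1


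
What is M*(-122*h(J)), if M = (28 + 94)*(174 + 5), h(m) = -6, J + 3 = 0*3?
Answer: 15985416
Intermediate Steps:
J = -3 (J = -3 + 0*3 = -3 + 0 = -3)
M = 21838 (M = 122*179 = 21838)
M*(-122*h(J)) = 21838*(-122*(-6)) = 21838*732 = 15985416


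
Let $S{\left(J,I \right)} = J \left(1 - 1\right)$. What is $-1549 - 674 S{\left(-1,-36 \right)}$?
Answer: $-1549$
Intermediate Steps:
$S{\left(J,I \right)} = 0$ ($S{\left(J,I \right)} = J 0 = 0$)
$-1549 - 674 S{\left(-1,-36 \right)} = -1549 - 0 = -1549 + 0 = -1549$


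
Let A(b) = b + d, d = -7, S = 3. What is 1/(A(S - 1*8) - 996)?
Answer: -1/1008 ≈ -0.00099206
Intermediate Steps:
A(b) = -7 + b (A(b) = b - 7 = -7 + b)
1/(A(S - 1*8) - 996) = 1/((-7 + (3 - 1*8)) - 996) = 1/((-7 + (3 - 8)) - 996) = 1/((-7 - 5) - 996) = 1/(-12 - 996) = 1/(-1008) = -1/1008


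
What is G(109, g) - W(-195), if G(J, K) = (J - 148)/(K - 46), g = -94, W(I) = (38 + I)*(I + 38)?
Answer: -3450821/140 ≈ -24649.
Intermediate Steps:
W(I) = (38 + I)**2 (W(I) = (38 + I)*(38 + I) = (38 + I)**2)
G(J, K) = (-148 + J)/(-46 + K)
G(109, g) - W(-195) = (-148 + 109)/(-46 - 94) - (38 - 195)**2 = -39/(-140) - 1*(-157)**2 = -1/140*(-39) - 1*24649 = 39/140 - 24649 = -3450821/140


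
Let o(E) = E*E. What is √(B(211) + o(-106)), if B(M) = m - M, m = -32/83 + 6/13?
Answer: √12835845503/1079 ≈ 105.00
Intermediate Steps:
o(E) = E²
m = 82/1079 (m = -32*1/83 + 6*(1/13) = -32/83 + 6/13 = 82/1079 ≈ 0.075996)
B(M) = 82/1079 - M
√(B(211) + o(-106)) = √((82/1079 - 1*211) + (-106)²) = √((82/1079 - 211) + 11236) = √(-227587/1079 + 11236) = √(11896057/1079) = √12835845503/1079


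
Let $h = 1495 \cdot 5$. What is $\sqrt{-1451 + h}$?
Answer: $2 \sqrt{1506} \approx 77.614$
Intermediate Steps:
$h = 7475$
$\sqrt{-1451 + h} = \sqrt{-1451 + 7475} = \sqrt{6024} = 2 \sqrt{1506}$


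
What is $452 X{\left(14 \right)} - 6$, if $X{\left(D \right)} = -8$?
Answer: $-3622$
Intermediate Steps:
$452 X{\left(14 \right)} - 6 = 452 \left(-8\right) - 6 = -3616 - 6 = -3622$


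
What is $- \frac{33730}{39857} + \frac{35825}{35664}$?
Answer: $\frac{224930305}{1421460048} \approx 0.15824$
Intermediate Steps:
$- \frac{33730}{39857} + \frac{35825}{35664} = \frac{224930305}{1421460048}$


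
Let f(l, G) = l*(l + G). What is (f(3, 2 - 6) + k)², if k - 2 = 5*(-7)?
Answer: 1296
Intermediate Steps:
f(l, G) = l*(G + l)
k = -33 (k = 2 + 5*(-7) = 2 - 35 = -33)
(f(3, 2 - 6) + k)² = (3*((2 - 6) + 3) - 33)² = (3*(-4 + 3) - 33)² = (3*(-1) - 33)² = (-3 - 33)² = (-36)² = 1296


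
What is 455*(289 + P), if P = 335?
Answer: 283920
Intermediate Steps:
455*(289 + P) = 455*(289 + 335) = 455*624 = 283920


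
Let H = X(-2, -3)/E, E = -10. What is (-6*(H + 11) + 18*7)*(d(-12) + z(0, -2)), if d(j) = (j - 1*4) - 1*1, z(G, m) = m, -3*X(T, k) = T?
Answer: -5738/5 ≈ -1147.6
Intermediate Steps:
X(T, k) = -T/3
H = -1/15 (H = -⅓*(-2)/(-10) = (⅔)*(-⅒) = -1/15 ≈ -0.066667)
d(j) = -5 + j (d(j) = (j - 4) - 1 = (-4 + j) - 1 = -5 + j)
(-6*(H + 11) + 18*7)*(d(-12) + z(0, -2)) = (-6*(-1/15 + 11) + 18*7)*((-5 - 12) - 2) = (-6*164/15 + 126)*(-17 - 2) = (-328/5 + 126)*(-19) = (302/5)*(-19) = -5738/5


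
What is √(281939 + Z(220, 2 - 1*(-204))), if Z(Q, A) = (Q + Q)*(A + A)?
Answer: √463219 ≈ 680.60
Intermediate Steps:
Z(Q, A) = 4*A*Q (Z(Q, A) = (2*Q)*(2*A) = 4*A*Q)
√(281939 + Z(220, 2 - 1*(-204))) = √(281939 + 4*(2 - 1*(-204))*220) = √(281939 + 4*(2 + 204)*220) = √(281939 + 4*206*220) = √(281939 + 181280) = √463219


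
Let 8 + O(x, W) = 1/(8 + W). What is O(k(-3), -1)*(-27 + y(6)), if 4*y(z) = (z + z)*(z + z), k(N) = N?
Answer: -495/7 ≈ -70.714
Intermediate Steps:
y(z) = z² (y(z) = ((z + z)*(z + z))/4 = ((2*z)*(2*z))/4 = (4*z²)/4 = z²)
O(x, W) = -8 + 1/(8 + W)
O(k(-3), -1)*(-27 + y(6)) = ((-63 - 8*(-1))/(8 - 1))*(-27 + 6²) = ((-63 + 8)/7)*(-27 + 36) = ((⅐)*(-55))*9 = -55/7*9 = -495/7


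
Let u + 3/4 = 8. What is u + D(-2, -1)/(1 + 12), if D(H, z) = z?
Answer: 373/52 ≈ 7.1731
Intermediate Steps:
u = 29/4 (u = -¾ + 8 = 29/4 ≈ 7.2500)
u + D(-2, -1)/(1 + 12) = 29/4 - 1/(1 + 12) = 29/4 - 1/13 = 373/52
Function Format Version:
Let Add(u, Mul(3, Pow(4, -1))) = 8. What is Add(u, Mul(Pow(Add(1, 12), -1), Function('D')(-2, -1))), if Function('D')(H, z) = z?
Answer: Rational(373, 52) ≈ 7.1731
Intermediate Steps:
u = Rational(29, 4) (u = Add(Rational(-3, 4), 8) = Rational(29, 4) ≈ 7.2500)
Add(u, Mul(Pow(Add(1, 12), -1), Function('D')(-2, -1))) = Add(Rational(29, 4), Mul(Pow(Add(1, 12), -1), -1)) = Add(Rational(29, 4), Mul(Pow(13, -1), -1)) = Add(Rational(29, 4), Mul(Rational(1, 13), -1)) = Add(Rational(29, 4), Rational(-1, 13)) = Rational(373, 52)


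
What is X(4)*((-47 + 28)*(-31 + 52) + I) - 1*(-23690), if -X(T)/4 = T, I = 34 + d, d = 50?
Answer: 28730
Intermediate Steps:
I = 84 (I = 34 + 50 = 84)
X(T) = -4*T
X(4)*((-47 + 28)*(-31 + 52) + I) - 1*(-23690) = (-4*4)*((-47 + 28)*(-31 + 52) + 84) - 1*(-23690) = -16*(-19*21 + 84) + 23690 = -16*(-399 + 84) + 23690 = -16*(-315) + 23690 = 5040 + 23690 = 28730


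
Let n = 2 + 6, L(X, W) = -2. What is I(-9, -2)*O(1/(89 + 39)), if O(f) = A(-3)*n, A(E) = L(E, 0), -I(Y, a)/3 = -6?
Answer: -288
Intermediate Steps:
I(Y, a) = 18 (I(Y, a) = -3*(-6) = 18)
A(E) = -2
n = 8
O(f) = -16 (O(f) = -2*8 = -16)
I(-9, -2)*O(1/(89 + 39)) = 18*(-16) = -288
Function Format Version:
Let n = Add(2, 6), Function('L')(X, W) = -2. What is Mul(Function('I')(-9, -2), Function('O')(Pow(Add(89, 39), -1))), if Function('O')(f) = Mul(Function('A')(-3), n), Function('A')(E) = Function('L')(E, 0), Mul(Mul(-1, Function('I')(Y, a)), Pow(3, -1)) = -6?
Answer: -288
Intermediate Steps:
Function('I')(Y, a) = 18 (Function('I')(Y, a) = Mul(-3, -6) = 18)
Function('A')(E) = -2
n = 8
Function('O')(f) = -16 (Function('O')(f) = Mul(-2, 8) = -16)
Mul(Function('I')(-9, -2), Function('O')(Pow(Add(89, 39), -1))) = Mul(18, -16) = -288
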